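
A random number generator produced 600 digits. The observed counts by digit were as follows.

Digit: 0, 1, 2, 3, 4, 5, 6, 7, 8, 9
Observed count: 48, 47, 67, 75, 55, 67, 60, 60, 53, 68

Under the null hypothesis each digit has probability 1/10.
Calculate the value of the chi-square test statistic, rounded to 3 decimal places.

Under H₀ each category has probability 1/10, so each expected count is 600/10 = 60.
χ² = (48−60)²/60 + (47−60)²/60 + (67−60)²/60 + (75−60)²/60 + (55−60)²/60 + (67−60)²/60 + (60−60)²/60 + (60−60)²/60 + (53−60)²/60 + (68−60)²/60
   = 2.4000 + 2.8167 + 0.8167 + 3.7500 + 0.4167 + 0.8167 + 0.0000 + 0.0000 + 0.8167 + 1.0667
Sum = 12.900

12.900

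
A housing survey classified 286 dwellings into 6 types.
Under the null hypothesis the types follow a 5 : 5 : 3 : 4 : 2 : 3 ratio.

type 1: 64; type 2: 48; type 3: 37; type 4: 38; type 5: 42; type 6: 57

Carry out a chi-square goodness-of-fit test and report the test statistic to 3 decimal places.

26.487

Ratio total = 22. Expected counts: 286×5/22 = 65, 286×5/22 = 65, 286×3/22 = 39, 286×4/22 = 52, 286×2/22 = 26, 286×3/22 = 39.
χ² = (64−65)²/65 + (48−65)²/65 + (37−39)²/39 + (38−52)²/52 + (42−26)²/26 + (57−39)²/39
   = 0.0154 + 4.4462 + 0.1026 + 3.7692 + 9.8462 + 8.3077
Sum = 26.487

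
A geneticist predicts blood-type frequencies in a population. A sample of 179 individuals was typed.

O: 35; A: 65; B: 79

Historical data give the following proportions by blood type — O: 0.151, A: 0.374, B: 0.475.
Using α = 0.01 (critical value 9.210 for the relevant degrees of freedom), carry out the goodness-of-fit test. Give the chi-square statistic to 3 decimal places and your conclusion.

2.834; do not reject

Expected counts E_i = n·p_i: 179×0.151 = 27.029, 179×0.374 = 66.946, 179×0.475 = 85.025.
cat         O        E   (O−E)²/E
O          35   27.029     2.3507
A          65   66.946     0.0566
B          79   85.025     0.4269
Sum = 2.834
df = 2. Since 2.834 < 9.210, we do not reject H₀.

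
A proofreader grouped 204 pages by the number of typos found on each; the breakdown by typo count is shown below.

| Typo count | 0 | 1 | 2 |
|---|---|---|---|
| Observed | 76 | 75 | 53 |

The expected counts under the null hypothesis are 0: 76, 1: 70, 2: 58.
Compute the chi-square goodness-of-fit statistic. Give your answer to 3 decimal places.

χ² = (76−76)²/76 + (75−70)²/70 + (53−58)²/58
   = 0.0000 + 0.3571 + 0.4310
Sum = 0.788

0.788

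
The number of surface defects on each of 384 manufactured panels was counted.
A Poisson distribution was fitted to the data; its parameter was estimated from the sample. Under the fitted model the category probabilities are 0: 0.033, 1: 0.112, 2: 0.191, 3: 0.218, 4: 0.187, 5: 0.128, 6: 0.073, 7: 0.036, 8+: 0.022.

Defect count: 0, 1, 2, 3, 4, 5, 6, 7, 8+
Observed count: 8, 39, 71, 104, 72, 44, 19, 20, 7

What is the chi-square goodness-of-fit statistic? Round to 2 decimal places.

13.55

Expected counts E_i = n·p_i: 384×0.033 = 12.672, 384×0.112 = 43.008, 384×0.191 = 73.344, 384×0.218 = 83.712, 384×0.187 = 71.808, 384×0.128 = 49.152, 384×0.073 = 28.032, 384×0.036 = 13.824, 384×0.022 = 8.448.
0: (8 − 12.672)²/12.672 = 21.827584/12.672 = 1.723
1: (39 − 43.008)²/43.008 = 16.064064/43.008 = 0.374
2: (71 − 73.344)²/73.344 = 5.494336/73.344 = 0.075
3: (104 − 83.712)²/83.712 = 411.602944/83.712 = 4.917
4: (72 − 71.808)²/71.808 = 0.036864/71.808 = 0.001
5: (44 − 49.152)²/49.152 = 26.543104/49.152 = 0.540
6: (19 − 28.032)²/28.032 = 81.577024/28.032 = 2.910
7: (20 − 13.824)²/13.824 = 38.142976/13.824 = 2.759
8+: (7 − 8.448)²/8.448 = 2.096704/8.448 = 0.248
Sum = 13.55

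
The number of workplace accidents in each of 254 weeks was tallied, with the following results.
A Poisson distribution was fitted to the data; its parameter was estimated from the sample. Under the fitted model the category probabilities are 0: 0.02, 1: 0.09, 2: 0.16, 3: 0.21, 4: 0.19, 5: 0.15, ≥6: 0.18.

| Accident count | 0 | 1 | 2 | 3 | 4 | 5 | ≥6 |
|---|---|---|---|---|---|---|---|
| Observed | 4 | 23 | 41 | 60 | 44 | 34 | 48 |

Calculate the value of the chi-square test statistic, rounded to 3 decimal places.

Expected counts E_i = n·p_i: 254×0.02 = 5.08, 254×0.09 = 22.86, 254×0.16 = 40.64, 254×0.21 = 53.34, 254×0.19 = 48.26, 254×0.15 = 38.1, 254×0.18 = 45.72.
cat         O        E   (O−E)²/E
0           4     5.08     0.2296
1          23    22.86     0.0009
2          41    40.64     0.0032
3          60    53.34     0.8316
4          44    48.26     0.3760
5          34     38.1     0.4412
≥6         48    45.72     0.1137
Sum = 1.996

1.996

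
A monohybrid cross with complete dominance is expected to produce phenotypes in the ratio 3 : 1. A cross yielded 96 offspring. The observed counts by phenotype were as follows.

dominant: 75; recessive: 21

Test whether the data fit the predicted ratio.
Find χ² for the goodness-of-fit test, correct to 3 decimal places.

0.500

Ratio total = 4. Expected counts: 96×3/4 = 72, 96×1/4 = 24.
cat            O        E   (O−E)²/E
dominant      75       72     0.1250
recessive     21       24     0.3750
Sum = 0.500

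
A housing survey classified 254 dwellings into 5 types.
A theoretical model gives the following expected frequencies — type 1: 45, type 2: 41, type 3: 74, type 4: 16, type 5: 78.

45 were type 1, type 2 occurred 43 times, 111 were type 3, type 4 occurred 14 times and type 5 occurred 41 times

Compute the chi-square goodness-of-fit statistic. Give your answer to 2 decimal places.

36.40

cat         O        E   (O−E)²/E
type 1     45       45      0.000
type 2     43       41      0.098
type 3    111       74     18.500
type 4     14       16      0.250
type 5     41       78     17.551
Sum = 36.40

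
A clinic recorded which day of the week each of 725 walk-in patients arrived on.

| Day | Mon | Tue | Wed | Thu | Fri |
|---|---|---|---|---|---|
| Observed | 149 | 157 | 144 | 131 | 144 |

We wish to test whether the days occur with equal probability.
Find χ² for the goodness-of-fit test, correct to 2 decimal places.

2.47

Under H₀ each category has probability 1/5, so each expected count is 725/5 = 145.
χ² = (149−145)²/145 + (157−145)²/145 + (144−145)²/145 + (131−145)²/145 + (144−145)²/145
   = 0.110 + 0.993 + 0.007 + 1.352 + 0.007
Sum = 2.47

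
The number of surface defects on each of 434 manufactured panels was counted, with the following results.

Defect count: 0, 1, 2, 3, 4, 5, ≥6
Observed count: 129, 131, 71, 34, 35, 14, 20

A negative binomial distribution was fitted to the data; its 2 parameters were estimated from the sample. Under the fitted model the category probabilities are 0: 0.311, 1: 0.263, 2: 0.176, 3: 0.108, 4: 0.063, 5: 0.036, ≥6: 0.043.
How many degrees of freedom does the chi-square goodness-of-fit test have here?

There are k = 7 categories and 2 parameters estimated from the data, so df = 7 − 1 − 2 = 4.

4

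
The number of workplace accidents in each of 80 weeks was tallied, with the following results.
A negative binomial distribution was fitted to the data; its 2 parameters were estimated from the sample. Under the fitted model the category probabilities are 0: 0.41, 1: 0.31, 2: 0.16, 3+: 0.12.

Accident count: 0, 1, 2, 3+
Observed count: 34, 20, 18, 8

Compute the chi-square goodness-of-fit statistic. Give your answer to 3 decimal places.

3.352

Expected counts E_i = n·p_i: 80×0.41 = 32.8, 80×0.31 = 24.8, 80×0.16 = 12.8, 80×0.12 = 9.6.
cat         O        E   (O−E)²/E
0          34     32.8     0.0439
1          20     24.8     0.9290
2          18     12.8     2.1125
3+          8      9.6     0.2667
Sum = 3.352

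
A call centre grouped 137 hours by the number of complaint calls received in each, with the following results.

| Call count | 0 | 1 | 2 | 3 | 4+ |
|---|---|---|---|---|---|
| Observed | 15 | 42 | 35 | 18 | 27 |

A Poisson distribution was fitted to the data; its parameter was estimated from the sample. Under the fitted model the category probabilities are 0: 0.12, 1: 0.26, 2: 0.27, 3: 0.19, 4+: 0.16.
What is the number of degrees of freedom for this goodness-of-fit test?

3

There are k = 5 categories and 1 parameter estimated from the data, so df = 5 − 1 − 1 = 3.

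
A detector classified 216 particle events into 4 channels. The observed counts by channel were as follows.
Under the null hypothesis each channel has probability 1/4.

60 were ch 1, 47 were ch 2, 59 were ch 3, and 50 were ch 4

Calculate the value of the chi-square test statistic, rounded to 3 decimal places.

Under H₀ each category has probability 1/4, so each expected count is 216/4 = 54.
χ² = (60−54)²/54 + (47−54)²/54 + (59−54)²/54 + (50−54)²/54
   = 0.6667 + 0.9074 + 0.4630 + 0.2963
Sum = 2.333

2.333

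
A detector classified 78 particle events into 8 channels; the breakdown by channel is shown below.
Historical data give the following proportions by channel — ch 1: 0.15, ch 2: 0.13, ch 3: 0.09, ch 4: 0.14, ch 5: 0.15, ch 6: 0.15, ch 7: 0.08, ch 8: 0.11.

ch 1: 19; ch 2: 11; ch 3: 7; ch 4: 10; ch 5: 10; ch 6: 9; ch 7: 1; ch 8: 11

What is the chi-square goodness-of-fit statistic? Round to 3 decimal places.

10.658

Expected counts E_i = n·p_i: 78×0.15 = 11.7, 78×0.13 = 10.14, 78×0.09 = 7.02, 78×0.14 = 10.92, 78×0.15 = 11.7, 78×0.15 = 11.7, 78×0.08 = 6.24, 78×0.11 = 8.58.
ch 1: (19 − 11.7)²/11.7 = 53.29/11.7 = 4.5547
ch 2: (11 − 10.14)²/10.14 = 0.7396/10.14 = 0.0729
ch 3: (7 − 7.02)²/7.02 = 0.0004/7.02 = 0.0001
ch 4: (10 − 10.92)²/10.92 = 0.8464/10.92 = 0.0775
ch 5: (10 − 11.7)²/11.7 = 2.89/11.7 = 0.2470
ch 6: (9 − 11.7)²/11.7 = 7.29/11.7 = 0.6231
ch 7: (1 − 6.24)²/6.24 = 27.4576/6.24 = 4.4003
ch 8: (11 − 8.58)²/8.58 = 5.8564/8.58 = 0.6826
Sum = 10.658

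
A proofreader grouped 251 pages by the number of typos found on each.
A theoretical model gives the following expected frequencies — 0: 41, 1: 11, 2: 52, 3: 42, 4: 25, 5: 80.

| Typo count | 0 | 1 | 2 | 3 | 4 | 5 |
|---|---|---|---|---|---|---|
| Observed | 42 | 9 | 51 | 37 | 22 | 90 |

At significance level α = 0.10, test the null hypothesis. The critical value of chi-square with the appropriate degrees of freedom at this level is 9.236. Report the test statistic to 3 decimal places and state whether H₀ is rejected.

2.612; do not reject

χ² = (42−41)²/41 + (9−11)²/11 + (51−52)²/52 + (37−42)²/42 + (22−25)²/25 + (90−80)²/80
   = 0.0244 + 0.3636 + 0.0192 + 0.5952 + 0.3600 + 1.2500
Sum = 2.612
df = 5. Since 2.612 < 9.236, we do not reject H₀.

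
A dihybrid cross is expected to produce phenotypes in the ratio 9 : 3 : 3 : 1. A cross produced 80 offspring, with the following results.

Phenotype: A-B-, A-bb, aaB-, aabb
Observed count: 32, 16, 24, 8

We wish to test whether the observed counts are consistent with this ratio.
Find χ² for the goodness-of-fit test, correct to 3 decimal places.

Ratio total = 16. Expected counts: 80×9/16 = 45, 80×3/16 = 15, 80×3/16 = 15, 80×1/16 = 5.
χ² = (32−45)²/45 + (16−15)²/15 + (24−15)²/15 + (8−5)²/5
   = 3.7556 + 0.0667 + 5.4000 + 1.8000
Sum = 11.022

11.022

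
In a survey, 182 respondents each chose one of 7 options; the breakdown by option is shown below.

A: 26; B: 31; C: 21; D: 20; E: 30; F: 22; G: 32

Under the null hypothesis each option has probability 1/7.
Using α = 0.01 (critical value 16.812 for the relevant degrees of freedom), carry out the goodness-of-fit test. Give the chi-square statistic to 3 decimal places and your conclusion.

Under H₀ each category has probability 1/7, so each expected count is 182/7 = 26.
χ² = (26−26)²/26 + (31−26)²/26 + (21−26)²/26 + (20−26)²/26 + (30−26)²/26 + (22−26)²/26 + (32−26)²/26
   = 0.0000 + 0.9615 + 0.9615 + 1.3846 + 0.6154 + 0.6154 + 1.3846
Sum = 5.923
df = 6. Since 5.923 < 16.812, we do not reject H₀.

5.923; do not reject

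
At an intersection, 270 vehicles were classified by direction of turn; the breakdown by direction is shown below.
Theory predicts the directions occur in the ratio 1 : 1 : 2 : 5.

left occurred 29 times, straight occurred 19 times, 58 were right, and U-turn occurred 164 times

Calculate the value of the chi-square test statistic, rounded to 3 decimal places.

5.440

Ratio total = 9. Expected counts: 270×1/9 = 30, 270×1/9 = 30, 270×2/9 = 60, 270×5/9 = 150.
cat           O        E   (O−E)²/E
left         29       30     0.0333
straight     19       30     4.0333
right        58       60     0.0667
U-turn      164      150     1.3067
Sum = 5.440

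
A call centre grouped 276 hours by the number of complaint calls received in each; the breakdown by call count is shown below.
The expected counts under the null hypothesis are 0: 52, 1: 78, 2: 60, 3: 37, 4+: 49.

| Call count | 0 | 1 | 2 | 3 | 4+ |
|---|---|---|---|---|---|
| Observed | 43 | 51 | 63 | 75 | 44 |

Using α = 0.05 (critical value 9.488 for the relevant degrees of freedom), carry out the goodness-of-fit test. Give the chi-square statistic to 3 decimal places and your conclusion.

0: (43 − 52)²/52 = 81/52 = 1.5577
1: (51 − 78)²/78 = 729/78 = 9.3462
2: (63 − 60)²/60 = 9/60 = 0.1500
3: (75 − 37)²/37 = 1444/37 = 39.0270
4+: (44 − 49)²/49 = 25/49 = 0.5102
Sum = 50.591
df = 4. Since 50.591 > 9.488, we reject H₀.

50.591; reject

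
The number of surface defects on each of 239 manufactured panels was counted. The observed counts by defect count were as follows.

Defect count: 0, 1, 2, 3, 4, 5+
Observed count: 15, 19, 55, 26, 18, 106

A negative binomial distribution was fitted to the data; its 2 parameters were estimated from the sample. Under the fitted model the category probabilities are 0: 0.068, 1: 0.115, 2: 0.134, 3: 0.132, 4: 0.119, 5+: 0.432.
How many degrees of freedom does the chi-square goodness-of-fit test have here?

3

There are k = 6 categories and 2 parameters estimated from the data, so df = 6 − 1 − 2 = 3.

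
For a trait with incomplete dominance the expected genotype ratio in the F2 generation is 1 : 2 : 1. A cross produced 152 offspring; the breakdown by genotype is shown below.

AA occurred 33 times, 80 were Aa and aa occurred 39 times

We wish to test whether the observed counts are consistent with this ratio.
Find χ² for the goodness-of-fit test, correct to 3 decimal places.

Ratio total = 4. Expected counts: 152×1/4 = 38, 152×2/4 = 76, 152×1/4 = 38.
χ² = (33−38)²/38 + (80−76)²/76 + (39−38)²/38
   = 0.6579 + 0.2105 + 0.0263
Sum = 0.895

0.895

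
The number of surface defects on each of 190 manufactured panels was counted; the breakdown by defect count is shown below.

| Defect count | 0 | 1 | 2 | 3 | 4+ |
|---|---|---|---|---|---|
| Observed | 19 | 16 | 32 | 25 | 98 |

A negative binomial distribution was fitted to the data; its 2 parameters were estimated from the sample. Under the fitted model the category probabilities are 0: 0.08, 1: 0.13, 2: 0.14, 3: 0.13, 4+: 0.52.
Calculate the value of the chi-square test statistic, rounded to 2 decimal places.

5.12

Expected counts E_i = n·p_i: 190×0.08 = 15.2, 190×0.13 = 24.7, 190×0.14 = 26.6, 190×0.13 = 24.7, 190×0.52 = 98.8.
χ² = (19−15.2)²/15.2 + (16−24.7)²/24.7 + (32−26.6)²/26.6 + (25−24.7)²/24.7 + (98−98.8)²/98.8
   = 0.950 + 3.064 + 1.096 + 0.004 + 0.006
Sum = 5.12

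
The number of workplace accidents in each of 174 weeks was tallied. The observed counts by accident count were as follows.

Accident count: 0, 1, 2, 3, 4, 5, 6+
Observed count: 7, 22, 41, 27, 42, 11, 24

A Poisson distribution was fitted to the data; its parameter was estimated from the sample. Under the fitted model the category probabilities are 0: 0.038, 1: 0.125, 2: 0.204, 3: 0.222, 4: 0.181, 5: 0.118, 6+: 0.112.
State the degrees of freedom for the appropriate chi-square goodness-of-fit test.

There are k = 7 categories and 1 parameter estimated from the data, so df = 7 − 1 − 1 = 5.

5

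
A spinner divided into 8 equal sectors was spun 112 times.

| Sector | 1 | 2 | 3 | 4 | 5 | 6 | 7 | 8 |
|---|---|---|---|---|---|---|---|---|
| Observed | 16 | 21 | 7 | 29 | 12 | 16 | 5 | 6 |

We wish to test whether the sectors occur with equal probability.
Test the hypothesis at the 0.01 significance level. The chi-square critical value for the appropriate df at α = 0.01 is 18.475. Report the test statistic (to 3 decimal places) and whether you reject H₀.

Under H₀ each category has probability 1/8, so each expected count is 112/8 = 14.
cat         O        E   (O−E)²/E
1          16       14     0.2857
2          21       14     3.5000
3           7       14     3.5000
4          29       14    16.0714
5          12       14     0.2857
6          16       14     0.2857
7           5       14     5.7857
8           6       14     4.5714
Sum = 34.286
df = 7. Since 34.286 > 18.475, we reject H₀.

34.286; reject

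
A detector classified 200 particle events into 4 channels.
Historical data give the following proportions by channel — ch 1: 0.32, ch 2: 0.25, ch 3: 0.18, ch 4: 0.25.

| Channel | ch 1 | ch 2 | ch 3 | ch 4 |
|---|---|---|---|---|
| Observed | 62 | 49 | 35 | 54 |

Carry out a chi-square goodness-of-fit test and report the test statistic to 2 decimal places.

Expected counts E_i = n·p_i: 200×0.32 = 64, 200×0.25 = 50, 200×0.18 = 36, 200×0.25 = 50.
cat         O        E   (O−E)²/E
ch 1       62       64      0.063
ch 2       49       50      0.020
ch 3       35       36      0.028
ch 4       54       50      0.320
Sum = 0.43

0.43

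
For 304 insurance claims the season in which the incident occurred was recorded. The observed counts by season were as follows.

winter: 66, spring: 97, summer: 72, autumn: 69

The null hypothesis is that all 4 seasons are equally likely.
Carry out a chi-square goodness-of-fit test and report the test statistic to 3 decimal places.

Expected count for each of the 4 categories: 304/4 = 76.
cat         O        E   (O−E)²/E
winter     66       76     1.3158
spring     97       76     5.8026
summer     72       76     0.2105
autumn     69       76     0.6447
Sum = 7.974

7.974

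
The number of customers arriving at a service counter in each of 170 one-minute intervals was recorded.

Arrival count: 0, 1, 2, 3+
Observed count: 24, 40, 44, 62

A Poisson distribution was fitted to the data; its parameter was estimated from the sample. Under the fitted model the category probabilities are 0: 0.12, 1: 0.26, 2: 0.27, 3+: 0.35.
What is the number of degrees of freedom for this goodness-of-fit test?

There are k = 4 categories and 1 parameter estimated from the data, so df = 4 − 1 − 1 = 2.

2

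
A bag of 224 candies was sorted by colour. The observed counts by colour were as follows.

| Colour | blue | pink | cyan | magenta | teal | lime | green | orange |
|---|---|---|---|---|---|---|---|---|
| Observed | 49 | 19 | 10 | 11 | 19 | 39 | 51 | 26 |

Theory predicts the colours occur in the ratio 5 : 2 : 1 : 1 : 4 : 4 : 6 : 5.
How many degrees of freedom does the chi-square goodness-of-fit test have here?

7

There are k = 8 categories and no parameters were estimated from the data, so df = 8 − 1 = 7.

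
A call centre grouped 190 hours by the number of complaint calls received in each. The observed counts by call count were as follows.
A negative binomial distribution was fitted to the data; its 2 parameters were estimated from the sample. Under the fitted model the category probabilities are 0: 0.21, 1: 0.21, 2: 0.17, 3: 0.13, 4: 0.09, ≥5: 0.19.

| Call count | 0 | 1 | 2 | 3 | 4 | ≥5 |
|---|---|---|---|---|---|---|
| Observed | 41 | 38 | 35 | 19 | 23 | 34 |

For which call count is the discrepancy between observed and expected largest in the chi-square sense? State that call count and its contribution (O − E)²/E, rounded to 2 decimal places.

Expected counts E_i = n·p_i: 190×0.21 = 39.9, 190×0.21 = 39.9, 190×0.17 = 32.3, 190×0.13 = 24.7, 190×0.09 = 17.1, 190×0.19 = 36.1.
0: (41 − 39.9)²/39.9 = 1.21/39.9 = 0.030
1: (38 − 39.9)²/39.9 = 3.61/39.9 = 0.090
2: (35 − 32.3)²/32.3 = 7.29/32.3 = 0.226
3: (19 − 24.7)²/24.7 = 32.49/24.7 = 1.315
4: (23 − 17.1)²/17.1 = 34.81/17.1 = 2.036
≥5: (34 − 36.1)²/36.1 = 4.41/36.1 = 0.122
The largest term is for 4: 2.04.

4, 2.04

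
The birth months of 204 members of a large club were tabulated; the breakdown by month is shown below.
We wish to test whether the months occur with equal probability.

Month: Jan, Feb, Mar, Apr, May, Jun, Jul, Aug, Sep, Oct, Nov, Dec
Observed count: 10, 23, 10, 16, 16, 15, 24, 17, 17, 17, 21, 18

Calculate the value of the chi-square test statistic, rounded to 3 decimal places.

12.118

Under H₀ each category has probability 1/12, so each expected count is 204/12 = 17.
Jan: (10 − 17)²/17 = 49/17 = 2.8824
Feb: (23 − 17)²/17 = 36/17 = 2.1176
Mar: (10 − 17)²/17 = 49/17 = 2.8824
Apr: (16 − 17)²/17 = 1/17 = 0.0588
May: (16 − 17)²/17 = 1/17 = 0.0588
Jun: (15 − 17)²/17 = 4/17 = 0.2353
Jul: (24 − 17)²/17 = 49/17 = 2.8824
Aug: (17 − 17)²/17 = 0/17 = 0.0000
Sep: (17 − 17)²/17 = 0/17 = 0.0000
Oct: (17 − 17)²/17 = 0/17 = 0.0000
Nov: (21 − 17)²/17 = 16/17 = 0.9412
Dec: (18 − 17)²/17 = 1/17 = 0.0588
Sum = 12.118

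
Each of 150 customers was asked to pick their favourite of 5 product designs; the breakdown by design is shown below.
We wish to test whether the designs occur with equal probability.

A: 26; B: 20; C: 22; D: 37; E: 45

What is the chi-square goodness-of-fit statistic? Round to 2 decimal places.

Under H₀ each category has probability 1/5, so each expected count is 150/5 = 30.
A: (26 − 30)²/30 = 16/30 = 0.533
B: (20 − 30)²/30 = 100/30 = 3.333
C: (22 − 30)²/30 = 64/30 = 2.133
D: (37 − 30)²/30 = 49/30 = 1.633
E: (45 − 30)²/30 = 225/30 = 7.500
Sum = 15.13

15.13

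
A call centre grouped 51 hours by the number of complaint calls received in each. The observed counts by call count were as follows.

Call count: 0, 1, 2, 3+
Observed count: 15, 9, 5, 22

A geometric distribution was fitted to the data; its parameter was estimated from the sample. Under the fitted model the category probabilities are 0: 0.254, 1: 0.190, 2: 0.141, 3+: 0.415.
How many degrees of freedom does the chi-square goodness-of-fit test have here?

There are k = 4 categories and 1 parameter estimated from the data, so df = 4 − 1 − 1 = 2.

2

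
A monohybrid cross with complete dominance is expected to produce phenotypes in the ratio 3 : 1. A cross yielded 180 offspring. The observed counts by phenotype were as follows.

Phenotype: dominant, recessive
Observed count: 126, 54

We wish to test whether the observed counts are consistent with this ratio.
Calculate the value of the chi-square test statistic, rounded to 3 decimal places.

Ratio total = 4. Expected counts: 180×3/4 = 135, 180×1/4 = 45.
cat            O        E   (O−E)²/E
dominant     126      135     0.6000
recessive     54       45     1.8000
Sum = 2.400

2.400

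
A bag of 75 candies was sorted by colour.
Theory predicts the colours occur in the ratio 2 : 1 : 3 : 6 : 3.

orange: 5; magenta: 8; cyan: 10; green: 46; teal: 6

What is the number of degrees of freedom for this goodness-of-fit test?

There are k = 5 categories and no parameters were estimated from the data, so df = 5 − 1 = 4.

4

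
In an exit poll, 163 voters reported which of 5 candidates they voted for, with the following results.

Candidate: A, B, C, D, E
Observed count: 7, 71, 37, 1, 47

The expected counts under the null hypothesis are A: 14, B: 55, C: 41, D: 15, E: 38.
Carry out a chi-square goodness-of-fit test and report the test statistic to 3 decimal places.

cat         O        E   (O−E)²/E
A           7       14     3.5000
B          71       55     4.6545
C          37       41     0.3902
D           1       15    13.0667
E          47       38     2.1316
Sum = 23.743

23.743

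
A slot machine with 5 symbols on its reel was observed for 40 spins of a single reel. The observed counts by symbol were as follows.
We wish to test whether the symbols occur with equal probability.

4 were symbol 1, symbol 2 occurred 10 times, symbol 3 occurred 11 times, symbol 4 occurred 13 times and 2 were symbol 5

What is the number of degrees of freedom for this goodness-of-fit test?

4

There are k = 5 categories and no parameters were estimated from the data, so df = 5 − 1 = 4.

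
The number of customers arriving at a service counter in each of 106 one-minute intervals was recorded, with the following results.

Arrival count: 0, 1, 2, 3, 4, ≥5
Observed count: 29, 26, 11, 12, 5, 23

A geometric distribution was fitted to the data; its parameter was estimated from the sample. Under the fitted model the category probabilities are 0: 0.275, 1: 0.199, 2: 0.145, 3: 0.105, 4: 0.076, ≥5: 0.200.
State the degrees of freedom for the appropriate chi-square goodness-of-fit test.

There are k = 6 categories and 1 parameter estimated from the data, so df = 6 − 1 − 1 = 4.

4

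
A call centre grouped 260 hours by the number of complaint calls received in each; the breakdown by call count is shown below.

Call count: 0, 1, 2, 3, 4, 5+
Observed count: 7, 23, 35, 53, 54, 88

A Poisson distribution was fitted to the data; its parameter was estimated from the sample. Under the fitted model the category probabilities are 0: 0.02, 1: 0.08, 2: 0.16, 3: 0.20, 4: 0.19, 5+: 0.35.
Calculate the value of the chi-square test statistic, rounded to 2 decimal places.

2.45

Expected counts E_i = n·p_i: 260×0.02 = 5.2, 260×0.08 = 20.8, 260×0.16 = 41.6, 260×0.20 = 52, 260×0.19 = 49.4, 260×0.35 = 91.
χ² = (7−5.2)²/5.2 + (23−20.8)²/20.8 + (35−41.6)²/41.6 + (53−52)²/52 + (54−49.4)²/49.4 + (88−91)²/91
   = 0.623 + 0.233 + 1.047 + 0.019 + 0.428 + 0.099
Sum = 2.45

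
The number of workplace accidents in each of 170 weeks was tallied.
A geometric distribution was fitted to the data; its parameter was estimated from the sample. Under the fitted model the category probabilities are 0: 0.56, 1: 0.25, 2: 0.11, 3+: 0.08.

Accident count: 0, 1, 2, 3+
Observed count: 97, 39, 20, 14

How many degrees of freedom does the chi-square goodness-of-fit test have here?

There are k = 4 categories and 1 parameter estimated from the data, so df = 4 − 1 − 1 = 2.

2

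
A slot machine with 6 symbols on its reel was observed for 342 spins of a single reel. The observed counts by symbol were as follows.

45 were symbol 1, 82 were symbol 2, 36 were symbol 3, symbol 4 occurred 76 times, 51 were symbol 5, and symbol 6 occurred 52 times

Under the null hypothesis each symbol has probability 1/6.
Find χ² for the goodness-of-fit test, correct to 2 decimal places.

28.63

Expected count for each of the 6 categories: 342/6 = 57.
cat           O        E   (O−E)²/E
symbol 1     45       57      2.526
symbol 2     82       57     10.965
symbol 3     36       57      7.737
symbol 4     76       57      6.333
symbol 5     51       57      0.632
symbol 6     52       57      0.439
Sum = 28.63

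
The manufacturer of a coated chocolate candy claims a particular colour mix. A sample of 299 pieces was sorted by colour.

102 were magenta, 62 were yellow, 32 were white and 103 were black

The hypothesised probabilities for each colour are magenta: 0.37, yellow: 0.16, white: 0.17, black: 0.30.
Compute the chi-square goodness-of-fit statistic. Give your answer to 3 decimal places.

13.812

Expected counts E_i = n·p_i: 299×0.37 = 110.63, 299×0.16 = 47.84, 299×0.17 = 50.83, 299×0.30 = 89.7.
magenta: (102 − 110.63)²/110.63 = 74.4769/110.63 = 0.6732
yellow: (62 − 47.84)²/47.84 = 200.5056/47.84 = 4.1912
white: (32 − 50.83)²/50.83 = 354.5689/50.83 = 6.9756
black: (103 − 89.7)²/89.7 = 176.89/89.7 = 1.9720
Sum = 13.812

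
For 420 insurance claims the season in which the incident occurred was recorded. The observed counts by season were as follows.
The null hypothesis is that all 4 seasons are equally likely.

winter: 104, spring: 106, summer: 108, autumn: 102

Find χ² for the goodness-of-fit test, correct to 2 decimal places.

Expected count for each of the 4 categories: 420/4 = 105.
χ² = (104−105)²/105 + (106−105)²/105 + (108−105)²/105 + (102−105)²/105
   = 0.010 + 0.010 + 0.086 + 0.086
Sum = 0.19

0.19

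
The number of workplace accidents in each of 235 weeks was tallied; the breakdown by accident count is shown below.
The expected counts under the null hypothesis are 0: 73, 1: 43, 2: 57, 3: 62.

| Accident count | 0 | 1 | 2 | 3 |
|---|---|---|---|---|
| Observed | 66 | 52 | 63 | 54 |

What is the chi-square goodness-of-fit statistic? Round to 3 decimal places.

4.219

cat         O        E   (O−E)²/E
0          66       73     0.6712
1          52       43     1.8837
2          63       57     0.6316
3          54       62     1.0323
Sum = 4.219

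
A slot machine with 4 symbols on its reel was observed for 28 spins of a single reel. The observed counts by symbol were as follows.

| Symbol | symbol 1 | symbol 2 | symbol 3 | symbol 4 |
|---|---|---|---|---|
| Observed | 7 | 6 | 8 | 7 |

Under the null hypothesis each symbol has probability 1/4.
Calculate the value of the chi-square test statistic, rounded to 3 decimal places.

0.286

Expected count for each of the 4 categories: 28/4 = 7.
cat           O        E   (O−E)²/E
symbol 1      7        7     0.0000
symbol 2      6        7     0.1429
symbol 3      8        7     0.1429
symbol 4      7        7     0.0000
Sum = 0.286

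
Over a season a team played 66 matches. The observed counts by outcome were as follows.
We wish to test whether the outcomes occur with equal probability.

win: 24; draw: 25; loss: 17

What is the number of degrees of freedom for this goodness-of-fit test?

There are k = 3 categories and no parameters were estimated from the data, so df = 3 − 1 = 2.

2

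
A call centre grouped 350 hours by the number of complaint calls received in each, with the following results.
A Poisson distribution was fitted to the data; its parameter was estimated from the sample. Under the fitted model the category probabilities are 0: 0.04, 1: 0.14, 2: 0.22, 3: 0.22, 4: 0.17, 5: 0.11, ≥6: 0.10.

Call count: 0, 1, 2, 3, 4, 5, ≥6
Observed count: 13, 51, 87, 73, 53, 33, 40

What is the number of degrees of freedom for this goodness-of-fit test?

There are k = 7 categories and 1 parameter estimated from the data, so df = 7 − 1 − 1 = 5.

5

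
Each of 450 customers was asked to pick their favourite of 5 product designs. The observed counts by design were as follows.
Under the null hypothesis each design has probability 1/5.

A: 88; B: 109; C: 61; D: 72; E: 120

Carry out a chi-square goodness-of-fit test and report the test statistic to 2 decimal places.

Under H₀ each category has probability 1/5, so each expected count is 450/5 = 90.
A: (88 − 90)²/90 = 4/90 = 0.044
B: (109 − 90)²/90 = 361/90 = 4.011
C: (61 − 90)²/90 = 841/90 = 9.344
D: (72 − 90)²/90 = 324/90 = 3.600
E: (120 − 90)²/90 = 900/90 = 10.000
Sum = 27.00

27.00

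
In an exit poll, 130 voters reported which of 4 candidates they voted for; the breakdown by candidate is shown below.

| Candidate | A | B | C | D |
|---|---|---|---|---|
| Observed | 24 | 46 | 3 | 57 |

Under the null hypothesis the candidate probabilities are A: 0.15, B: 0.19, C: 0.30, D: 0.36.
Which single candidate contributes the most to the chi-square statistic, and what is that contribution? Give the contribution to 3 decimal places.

C, 33.231

Expected counts E_i = n·p_i: 130×0.15 = 19.5, 130×0.19 = 24.7, 130×0.30 = 39, 130×0.36 = 46.8.
cat         O        E   (O−E)²/E
A          24     19.5     1.0385
B          46     24.7    18.3680
C           3       39    33.2308
D          57     46.8     2.2231
The largest term is for C: 33.231.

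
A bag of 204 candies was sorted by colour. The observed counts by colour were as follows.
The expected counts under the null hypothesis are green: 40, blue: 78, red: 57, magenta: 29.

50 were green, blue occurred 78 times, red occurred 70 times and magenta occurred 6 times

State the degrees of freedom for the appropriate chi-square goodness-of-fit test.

3

There are k = 4 categories and no parameters were estimated from the data, so df = 4 − 1 = 3.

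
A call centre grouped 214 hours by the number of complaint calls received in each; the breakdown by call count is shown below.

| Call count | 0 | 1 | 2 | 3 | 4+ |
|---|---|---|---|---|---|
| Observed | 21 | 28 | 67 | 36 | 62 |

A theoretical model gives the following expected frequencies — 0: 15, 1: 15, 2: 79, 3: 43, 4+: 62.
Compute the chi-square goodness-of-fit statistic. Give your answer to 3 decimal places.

16.629

χ² = (21−15)²/15 + (28−15)²/15 + (67−79)²/79 + (36−43)²/43 + (62−62)²/62
   = 2.4000 + 11.2667 + 1.8228 + 1.1395 + 0.0000
Sum = 16.629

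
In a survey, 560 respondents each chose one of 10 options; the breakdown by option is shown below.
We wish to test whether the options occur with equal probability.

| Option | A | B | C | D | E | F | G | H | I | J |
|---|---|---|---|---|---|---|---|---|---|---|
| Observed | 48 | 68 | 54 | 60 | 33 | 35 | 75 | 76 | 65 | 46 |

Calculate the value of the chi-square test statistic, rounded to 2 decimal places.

Under H₀ each category has probability 1/10, so each expected count is 560/10 = 56.
cat         O        E   (O−E)²/E
A          48       56      1.143
B          68       56      2.571
C          54       56      0.071
D          60       56      0.286
E          33       56      9.446
F          35       56      7.875
G          75       56      6.446
H          76       56      7.143
I          65       56      1.446
J          46       56      1.786
Sum = 38.21

38.21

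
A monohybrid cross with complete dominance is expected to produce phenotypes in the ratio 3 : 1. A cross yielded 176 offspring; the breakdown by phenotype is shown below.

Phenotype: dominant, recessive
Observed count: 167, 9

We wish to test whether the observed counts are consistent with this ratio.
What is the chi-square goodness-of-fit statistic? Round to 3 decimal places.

Ratio total = 4. Expected counts: 176×3/4 = 132, 176×1/4 = 44.
cat            O        E   (O−E)²/E
dominant     167      132     9.2803
recessive      9       44    27.8409
Sum = 37.121

37.121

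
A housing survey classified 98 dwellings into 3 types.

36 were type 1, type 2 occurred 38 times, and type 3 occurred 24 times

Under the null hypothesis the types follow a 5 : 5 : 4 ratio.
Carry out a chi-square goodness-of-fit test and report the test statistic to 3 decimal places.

Ratio total = 14. Expected counts: 98×5/14 = 35, 98×5/14 = 35, 98×4/14 = 28.
cat         O        E   (O−E)²/E
type 1     36       35     0.0286
type 2     38       35     0.2571
type 3     24       28     0.5714
Sum = 0.857

0.857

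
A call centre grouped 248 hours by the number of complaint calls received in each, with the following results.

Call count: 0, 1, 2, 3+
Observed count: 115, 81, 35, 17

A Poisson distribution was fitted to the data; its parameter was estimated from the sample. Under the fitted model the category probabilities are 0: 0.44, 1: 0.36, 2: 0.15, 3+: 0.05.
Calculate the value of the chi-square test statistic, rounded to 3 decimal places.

Expected counts E_i = n·p_i: 248×0.44 = 109.12, 248×0.36 = 89.28, 248×0.15 = 37.2, 248×0.05 = 12.4.
cat         O        E   (O−E)²/E
0         115   109.12     0.3168
1          81    89.28     0.7679
2          35     37.2     0.1301
3+         17     12.4     1.7065
Sum = 2.921

2.921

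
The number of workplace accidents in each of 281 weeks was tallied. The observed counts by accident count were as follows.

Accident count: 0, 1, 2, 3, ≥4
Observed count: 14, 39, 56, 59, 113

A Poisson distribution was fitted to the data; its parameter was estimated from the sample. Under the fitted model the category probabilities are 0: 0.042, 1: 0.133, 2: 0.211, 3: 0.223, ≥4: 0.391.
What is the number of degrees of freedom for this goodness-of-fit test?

There are k = 5 categories and 1 parameter estimated from the data, so df = 5 − 1 − 1 = 3.

3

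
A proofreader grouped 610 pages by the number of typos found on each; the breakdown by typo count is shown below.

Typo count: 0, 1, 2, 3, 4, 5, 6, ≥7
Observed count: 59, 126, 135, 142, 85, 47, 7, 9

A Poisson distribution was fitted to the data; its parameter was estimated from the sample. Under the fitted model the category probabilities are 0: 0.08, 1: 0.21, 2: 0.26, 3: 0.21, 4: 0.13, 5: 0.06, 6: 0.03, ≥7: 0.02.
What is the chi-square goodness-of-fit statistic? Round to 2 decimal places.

18.37

Expected counts E_i = n·p_i: 610×0.08 = 48.8, 610×0.21 = 128.1, 610×0.26 = 158.6, 610×0.21 = 128.1, 610×0.13 = 79.3, 610×0.06 = 36.6, 610×0.03 = 18.3, 610×0.02 = 12.2.
cat         O        E   (O−E)²/E
0          59     48.8      2.132
1         126    128.1      0.034
2         135    158.6      3.512
3         142    128.1      1.508
4          85     79.3      0.410
5          47     36.6      2.955
6           7     18.3      6.978
≥7          9     12.2      0.839
Sum = 18.37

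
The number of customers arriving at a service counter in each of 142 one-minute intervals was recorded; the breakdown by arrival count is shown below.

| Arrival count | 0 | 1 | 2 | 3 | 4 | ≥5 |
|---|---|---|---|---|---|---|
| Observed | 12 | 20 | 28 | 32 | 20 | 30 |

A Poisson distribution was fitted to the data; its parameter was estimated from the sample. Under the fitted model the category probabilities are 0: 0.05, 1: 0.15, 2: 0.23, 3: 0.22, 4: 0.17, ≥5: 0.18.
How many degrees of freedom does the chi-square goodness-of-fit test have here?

4

There are k = 6 categories and 1 parameter estimated from the data, so df = 6 − 1 − 1 = 4.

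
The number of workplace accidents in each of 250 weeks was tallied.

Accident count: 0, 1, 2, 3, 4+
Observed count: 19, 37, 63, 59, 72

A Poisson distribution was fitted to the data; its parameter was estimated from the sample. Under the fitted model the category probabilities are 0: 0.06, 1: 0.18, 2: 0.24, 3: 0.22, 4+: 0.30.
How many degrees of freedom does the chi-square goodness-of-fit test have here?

There are k = 5 categories and 1 parameter estimated from the data, so df = 5 − 1 − 1 = 3.

3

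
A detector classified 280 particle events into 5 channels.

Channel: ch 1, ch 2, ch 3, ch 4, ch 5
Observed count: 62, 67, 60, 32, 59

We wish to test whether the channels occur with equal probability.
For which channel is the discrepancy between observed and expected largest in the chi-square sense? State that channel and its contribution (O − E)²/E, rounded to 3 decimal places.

ch 4, 10.286

Expected count for each of the 5 categories: 280/5 = 56.
ch 1: (62 − 56)²/56 = 36/56 = 0.6429
ch 2: (67 − 56)²/56 = 121/56 = 2.1607
ch 3: (60 − 56)²/56 = 16/56 = 0.2857
ch 4: (32 − 56)²/56 = 576/56 = 10.2857
ch 5: (59 − 56)²/56 = 9/56 = 0.1607
The largest term is for ch 4: 10.286.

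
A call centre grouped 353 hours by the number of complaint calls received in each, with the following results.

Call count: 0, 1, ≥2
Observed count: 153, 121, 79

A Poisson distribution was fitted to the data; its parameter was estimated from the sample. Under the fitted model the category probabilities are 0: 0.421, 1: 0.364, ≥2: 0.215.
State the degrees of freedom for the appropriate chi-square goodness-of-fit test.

1

There are k = 3 categories and 1 parameter estimated from the data, so df = 3 − 1 − 1 = 1.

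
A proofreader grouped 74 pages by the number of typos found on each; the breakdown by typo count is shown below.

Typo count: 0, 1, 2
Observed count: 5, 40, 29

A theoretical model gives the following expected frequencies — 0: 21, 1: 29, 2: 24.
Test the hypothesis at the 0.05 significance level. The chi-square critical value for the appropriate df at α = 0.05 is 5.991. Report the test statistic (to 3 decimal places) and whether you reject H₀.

17.405; reject

χ² = (5−21)²/21 + (40−29)²/29 + (29−24)²/24
   = 12.1905 + 4.1724 + 1.0417
Sum = 17.405
df = 2. Since 17.405 > 5.991, we reject H₀.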